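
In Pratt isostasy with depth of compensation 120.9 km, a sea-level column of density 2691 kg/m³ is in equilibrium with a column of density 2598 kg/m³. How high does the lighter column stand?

4.33 km

ρ_ref D = ρ (D + h) → h = D (ρ_ref − ρ)/ρ.
h = 120.9 km × (2691 − 2598)/2598 = 4.33 km.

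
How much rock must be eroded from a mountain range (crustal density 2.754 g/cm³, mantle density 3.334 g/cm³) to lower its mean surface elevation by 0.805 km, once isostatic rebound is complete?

Net drop Δ = e − u = e − e ρ_c/ρ_m = e (ρ_m − ρ_c)/ρ_m.
e = Δ ρ_m/(ρ_m − ρ_c) = 0.805 km × 3.334/0.58 = 4.63 km.

4.63 km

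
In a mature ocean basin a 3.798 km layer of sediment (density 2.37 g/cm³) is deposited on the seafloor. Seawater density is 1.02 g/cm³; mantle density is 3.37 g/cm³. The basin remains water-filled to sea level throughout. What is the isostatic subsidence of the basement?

Submarine loading: the sediment displaces seawater, and the subsidence is in turn flooded, so s (ρ_m − ρ_w) = t (ρ_sed − ρ_w).
s = 3.798 km × (2.37 − 1.02) / (3.37 − 1.02) = 2.18 km.

2.18 km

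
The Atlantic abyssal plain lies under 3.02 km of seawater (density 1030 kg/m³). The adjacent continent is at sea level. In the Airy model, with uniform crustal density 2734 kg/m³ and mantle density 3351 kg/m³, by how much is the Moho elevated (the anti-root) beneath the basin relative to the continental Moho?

Equating mass per unit area of the two columns: replacing crust with seawater at the top is compensated by replacing crust with mantle at the base: d (ρ_c − ρ_w) = a (ρ_m − ρ_c).
a = d (ρ_c − ρ_w)/(ρ_m − ρ_c) = 3.02 km × 1704/617 = 8.34 km.

8.34 km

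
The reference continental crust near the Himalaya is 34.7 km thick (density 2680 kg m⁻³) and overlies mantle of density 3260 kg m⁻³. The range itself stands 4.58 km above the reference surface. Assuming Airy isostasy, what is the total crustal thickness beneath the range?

Root depth r = h ρ_c / (ρ_m − ρ_c) = 4.58 km × 2680 / 580 = 21.16 km.
Total thickness = T + h + r = 34.7 km + 4.58 km + 21.16 km = 60.4 km.

60.4 km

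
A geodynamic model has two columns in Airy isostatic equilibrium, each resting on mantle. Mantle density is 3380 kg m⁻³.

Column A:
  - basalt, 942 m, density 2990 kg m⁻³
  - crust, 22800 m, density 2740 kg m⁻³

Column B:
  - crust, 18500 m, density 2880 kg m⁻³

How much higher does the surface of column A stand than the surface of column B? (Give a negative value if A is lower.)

1690 m

For any compensation level in the mantle, the mantle terms cancel and isostasy reduces to e = (Σt_A − Σt_B) − (Σ(ρt)_A − Σ(ρt)_B) / ρ_m.
Σt_A = 23742 m; Σt_B = 18500 m; Σ(ρt)_A = 65288580; Σ(ρt)_B = 53280000 (in m·kg m⁻³).
e = (23742 − 18500) − (65288580 − 53280000) / 3380 = 1690 m.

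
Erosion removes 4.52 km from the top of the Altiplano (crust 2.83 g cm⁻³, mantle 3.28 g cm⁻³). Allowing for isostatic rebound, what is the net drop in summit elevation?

Rebound u = e ρ_c/ρ_m = 4.52 km × 2.83/3.28 = 3.9 km.
Net surface drop = e − u = 4.52 km − 3.9 km = e (ρ_m − ρ_c)/ρ_m = 0.62 km.

0.62 km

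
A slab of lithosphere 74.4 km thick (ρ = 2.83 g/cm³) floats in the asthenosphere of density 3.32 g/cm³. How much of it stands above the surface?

Floating equilibrium: submerged depth d = t ρ_obj/ρ_fluid = 74.4 km × 2.83/3.32 = 63.42 km.
Freeboard = t − d = 74.4 km − 63.42 km = 11 km.

11 km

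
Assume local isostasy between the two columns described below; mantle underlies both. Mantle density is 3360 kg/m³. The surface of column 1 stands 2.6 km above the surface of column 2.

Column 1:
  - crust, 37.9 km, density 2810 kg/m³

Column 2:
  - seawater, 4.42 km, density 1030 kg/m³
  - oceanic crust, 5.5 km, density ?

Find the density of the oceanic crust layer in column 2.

3030 kg/m³

Take the compensation level at the base of the deeper column (depth z_c below the surface of column 1) and equate Σ ρ_i t_i down to z_c; mantle fills any gap and the z_c terms cancel.
Column 1: 37.9×2810 + (z_c − 37.9)×3360
Column 2: 2.6×0 + 4.42×1030 + 5.5×ρ + (z_c − 2.6 − 9.92)×3360
The z_c×3360 term appears on both sides and cancels. Collect the known terms of each column as K = Σ(ρt)_known − 3360 × (depth of known layers): K_1 = 106499 − 3360×37.9 = −20845; K_2 = 4552.6 − 3360×(2.6 + 9.92) = −37514.6.
Balance: K_1 = K_2 + 5.5×ρ, so ρ = (K_1 − K_2)/5.5 = 16669.6/5.5 = 3030 kg/m³.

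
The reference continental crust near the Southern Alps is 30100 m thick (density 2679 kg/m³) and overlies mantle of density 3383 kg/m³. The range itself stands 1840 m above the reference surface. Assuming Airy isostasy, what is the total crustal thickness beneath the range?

Root depth r = h ρ_c / (ρ_m − ρ_c) = 1840 m × 2679 / 704 = 7002 m.
Total thickness = T + h + r = 30100 m + 1840 m + 7002 m = 38900 m.

38900 m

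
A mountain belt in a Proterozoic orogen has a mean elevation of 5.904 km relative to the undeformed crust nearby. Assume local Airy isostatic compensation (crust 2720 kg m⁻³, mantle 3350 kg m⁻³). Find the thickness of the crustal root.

25.5 km

For local isostatic compensation: the weight of the topography is balanced by the buoyancy of the root, ρ_c h = (ρ_m − ρ_c) r.
r = h · ρ_c / (ρ_m − ρ_c) = 5.904 km × 2720 / (3350 − 2720) = 25.5 km.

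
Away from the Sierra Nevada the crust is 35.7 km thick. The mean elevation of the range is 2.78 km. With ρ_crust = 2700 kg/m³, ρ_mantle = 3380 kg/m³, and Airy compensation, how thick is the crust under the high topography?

Root depth r = h ρ_c / (ρ_m − ρ_c) = 2.78 km × 2700 / 680 = 11.04 km.
Total thickness = T + h + r = 35.7 km + 2.78 km + 11.04 km = 49.5 km.

49.5 km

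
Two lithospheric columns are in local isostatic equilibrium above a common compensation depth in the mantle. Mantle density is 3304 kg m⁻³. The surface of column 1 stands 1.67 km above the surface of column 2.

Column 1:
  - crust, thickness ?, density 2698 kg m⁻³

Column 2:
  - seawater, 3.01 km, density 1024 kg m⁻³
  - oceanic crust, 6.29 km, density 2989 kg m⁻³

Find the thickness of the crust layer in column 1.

Take the compensation level at the base of the deeper column (depth z_c below the surface of column 1) and equate Σ ρ_i t_i down to z_c; mantle fills any gap and the z_c terms cancel.
Column 1: x×2698 + (z_c − 0 − x)×3304
Column 2: 1.67×0 + 3.01×1024 + 6.29×2989 + (z_c − 1.67 − 9.3)×3304
The z_c×3304 term appears on both sides and cancels. Collect the known terms of each column as K = Σ(ρt)_known − 3304 × (depth of known layers): K_1 = 0 − 3304×0 = 0; K_2 = 21883.05 − 3304×(1.67 + 9.3) = −14361.83.
Balance: K_1 − x×(3304 − 2698) = K_2, so x = (K_1 − K_2)/(3304 − 2698) = 14361.8/606 = 23.7 km.

23.7 km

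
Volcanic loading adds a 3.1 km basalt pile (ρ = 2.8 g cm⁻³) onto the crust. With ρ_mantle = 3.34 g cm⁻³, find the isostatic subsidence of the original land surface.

Subaerial loading: s = t ρ_load / ρ_m.
s = 3.1 km × 2.8/3.34 = 2.6 km.

2.6 km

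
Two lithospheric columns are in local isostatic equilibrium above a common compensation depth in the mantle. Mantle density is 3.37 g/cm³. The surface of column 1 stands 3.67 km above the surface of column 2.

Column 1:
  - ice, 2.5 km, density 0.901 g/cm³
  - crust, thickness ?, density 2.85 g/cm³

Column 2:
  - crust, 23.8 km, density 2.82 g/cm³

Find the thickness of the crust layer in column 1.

Take the compensation level at the base of the deeper column (depth z_c below the surface of column 1) and equate Σ ρ_i t_i down to z_c; mantle fills any gap and the z_c terms cancel.
Column 1: 2.5×0.901 + x×2.85 + (z_c − 2.5 − x)×3.37
Column 2: 3.67×0 + 23.8×2.82 + (z_c − 3.67 − 23.8)×3.37
The z_c×3.37 term appears on both sides and cancels. Collect the known terms of each column as K = Σ(ρt)_known − 3.37 × (depth of known layers): K_1 = 2.2525 − 3.37×2.5 = −6.1725; K_2 = 67.116 − 3.37×(3.67 + 23.8) = −25.4579.
Balance: K_1 − x×(3.37 − 2.85) = K_2, so x = (K_1 − K_2)/(3.37 − 2.85) = 19.2854/0.52 = 37.1 km.

37.1 km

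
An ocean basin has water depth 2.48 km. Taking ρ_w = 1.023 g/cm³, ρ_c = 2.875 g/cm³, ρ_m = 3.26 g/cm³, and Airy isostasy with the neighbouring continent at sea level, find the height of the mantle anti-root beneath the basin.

In Airy isostatic equilibrium: replacing crust with seawater at the top is compensated by replacing crust with mantle at the base: d (ρ_c − ρ_w) = a (ρ_m − ρ_c).
a = d (ρ_c − ρ_w)/(ρ_m − ρ_c) = 2.48 km × 1.852/0.385 = 11.9 km.

11.9 km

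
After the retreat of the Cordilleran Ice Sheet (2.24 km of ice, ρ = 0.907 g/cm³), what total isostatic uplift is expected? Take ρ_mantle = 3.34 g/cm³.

0.608 km

Removing the load lets mantle flow back in; uplift u satisfies ρ_ice t = ρ_m u.
u = t ρ_ice/ρ_m = 2.24 km × 0.907/3.34 = 0.608 km.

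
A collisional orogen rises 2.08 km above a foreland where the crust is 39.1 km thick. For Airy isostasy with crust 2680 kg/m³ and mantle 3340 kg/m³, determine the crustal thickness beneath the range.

Root depth r = h ρ_c / (ρ_m − ρ_c) = 2.08 km × 2680 / 660 = 8.446 km.
Total thickness = T + h + r = 39.1 km + 2.08 km + 8.446 km = 49.6 km.

49.6 km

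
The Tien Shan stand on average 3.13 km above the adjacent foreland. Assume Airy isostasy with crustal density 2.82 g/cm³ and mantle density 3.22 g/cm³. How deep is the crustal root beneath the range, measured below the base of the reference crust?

In Airy isostatic equilibrium: the weight of the topography is balanced by the buoyancy of the root, ρ_c h = (ρ_m − ρ_c) r.
r = h · ρ_c / (ρ_m − ρ_c) = 3.13 km × 2.82 / (3.22 − 2.82) = 22.1 km.

22.1 km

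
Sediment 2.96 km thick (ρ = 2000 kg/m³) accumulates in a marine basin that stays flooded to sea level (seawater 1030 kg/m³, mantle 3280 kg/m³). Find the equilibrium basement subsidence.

Submarine loading: the sediment displaces seawater, and the subsidence is in turn flooded, so s (ρ_m − ρ_w) = t (ρ_sed − ρ_w).
s = 2.96 km × (2000 − 1030) / (3280 − 1030) = 1.28 km.

1.28 km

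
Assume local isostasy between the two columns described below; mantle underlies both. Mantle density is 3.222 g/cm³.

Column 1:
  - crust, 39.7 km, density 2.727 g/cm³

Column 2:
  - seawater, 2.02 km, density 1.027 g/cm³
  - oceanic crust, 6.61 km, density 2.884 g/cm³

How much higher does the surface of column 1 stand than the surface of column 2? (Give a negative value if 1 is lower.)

4.03 km

For any compensation level in the mantle, the mantle terms cancel and isostasy reduces to e = (Σt_1 − Σt_2) − (Σ(ρt)_1 − Σ(ρt)_2) / ρ_m.
Σt_1 = 39.7 km; Σt_2 = 8.63 km; Σ(ρt)_1 = 108.2619; Σ(ρt)_2 = 21.13778 (in km·g/cm³).
e = (39.7 − 8.63) − (108.2619 − 21.13778) / 3.222 = 4.03 km.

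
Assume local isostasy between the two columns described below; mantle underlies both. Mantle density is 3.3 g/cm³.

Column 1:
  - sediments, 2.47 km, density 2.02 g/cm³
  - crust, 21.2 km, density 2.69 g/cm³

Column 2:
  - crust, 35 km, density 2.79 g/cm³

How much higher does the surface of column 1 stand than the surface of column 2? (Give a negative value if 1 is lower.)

−0.532 km

For any compensation level in the mantle, the mantle terms cancel and isostasy reduces to e = (Σt_1 − Σt_2) − (Σ(ρt)_1 − Σ(ρt)_2) / ρ_m.
Σt_1 = 23.67 km; Σt_2 = 35 km; Σ(ρt)_1 = 62.0174; Σ(ρt)_2 = 97.65 (in km·g/cm³).
e = (23.67 − 35) − (62.0174 − 97.65) / 3.3 = −0.532 km.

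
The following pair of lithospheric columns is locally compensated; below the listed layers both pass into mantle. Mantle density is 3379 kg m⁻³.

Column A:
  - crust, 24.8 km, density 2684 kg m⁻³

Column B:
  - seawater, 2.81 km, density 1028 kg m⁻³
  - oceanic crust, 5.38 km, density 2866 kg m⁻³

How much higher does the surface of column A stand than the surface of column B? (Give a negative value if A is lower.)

2.33 km

For any compensation level in the mantle, the mantle terms cancel and isostasy reduces to e = (Σt_A − Σt_B) − (Σ(ρt)_A − Σ(ρt)_B) / ρ_m.
Σt_A = 24.8 km; Σt_B = 8.19 km; Σ(ρt)_A = 66563.2; Σ(ρt)_B = 18307.76 (in km·kg m⁻³).
e = (24.8 − 8.19) − (66563.2 − 18307.76) / 3379 = 2.33 km.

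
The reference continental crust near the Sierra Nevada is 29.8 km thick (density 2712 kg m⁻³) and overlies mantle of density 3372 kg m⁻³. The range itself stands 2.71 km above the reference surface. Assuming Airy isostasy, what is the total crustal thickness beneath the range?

Root depth r = h ρ_c / (ρ_m − ρ_c) = 2.71 km × 2712 / 660 = 11.14 km.
Total thickness = T + h + r = 29.8 km + 2.71 km + 11.14 km = 43.6 km.

43.6 km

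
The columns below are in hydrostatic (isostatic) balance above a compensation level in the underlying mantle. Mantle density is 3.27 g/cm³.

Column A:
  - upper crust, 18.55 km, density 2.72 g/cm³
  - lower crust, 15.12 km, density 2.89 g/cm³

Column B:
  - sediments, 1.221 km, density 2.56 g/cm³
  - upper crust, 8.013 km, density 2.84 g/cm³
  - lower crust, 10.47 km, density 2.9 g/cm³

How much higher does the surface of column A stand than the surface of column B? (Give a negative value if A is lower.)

For any compensation level in the mantle, the mantle terms cancel and isostasy reduces to e = (Σt_A − Σt_B) − (Σ(ρt)_A − Σ(ρt)_B) / ρ_m.
Σt_A = 33.67 km; Σt_B = 19.704 km; Σ(ρt)_A = 94.1528; Σ(ρt)_B = 56.24568 (in km·g/cm³).
e = (33.67 − 19.704) − (94.1528 − 56.24568) / 3.27 = 2.37 km.

2.37 km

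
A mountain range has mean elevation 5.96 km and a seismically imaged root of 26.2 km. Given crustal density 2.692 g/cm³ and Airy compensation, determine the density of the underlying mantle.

Airy balance: ρ_c h = (ρ_m − ρ_c) r → ρ_m = ρ_c (1 + h/r).
ρ_m = 2.692 × (1 + 5.96 km/26.2 km) = 3.3 g/cm³.

3.3 g/cm³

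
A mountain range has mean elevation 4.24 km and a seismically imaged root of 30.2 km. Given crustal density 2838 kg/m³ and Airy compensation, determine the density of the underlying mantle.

3240 kg/m³

Airy balance: ρ_c h = (ρ_m − ρ_c) r → ρ_m = ρ_c (1 + h/r).
ρ_m = 2838 × (1 + 4.24 km/30.2 km) = 3240 kg/m³.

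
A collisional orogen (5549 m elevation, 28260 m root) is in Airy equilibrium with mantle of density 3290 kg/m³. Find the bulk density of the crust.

ρ_c h = (ρ_m − ρ_c) r → ρ_c (h + r) = ρ_m r → ρ_c = ρ_m r / (h + r).
ρ_c = 3290 × 28260 m / (5549 m + 28260 m) = 2750 kg/m³.

2750 kg/m³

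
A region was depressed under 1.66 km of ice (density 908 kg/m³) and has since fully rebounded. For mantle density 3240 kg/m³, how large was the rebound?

Removing the load lets mantle flow back in; uplift u satisfies ρ_ice t = ρ_m u.
u = t ρ_ice/ρ_m = 1.66 km × 908/3240 = 0.465 km.

0.465 km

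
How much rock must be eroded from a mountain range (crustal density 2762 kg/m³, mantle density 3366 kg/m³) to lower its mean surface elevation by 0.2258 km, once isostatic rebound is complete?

Net drop Δ = e − u = e − e ρ_c/ρ_m = e (ρ_m − ρ_c)/ρ_m.
e = Δ ρ_m/(ρ_m − ρ_c) = 0.2258 km × 3366/604 = 1.26 km.

1.26 km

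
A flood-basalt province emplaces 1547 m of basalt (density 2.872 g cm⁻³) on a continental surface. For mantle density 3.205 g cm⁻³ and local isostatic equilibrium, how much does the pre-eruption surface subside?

1390 m

Subaerial loading: s = t ρ_load / ρ_m.
s = 1547 m × 2.872/3.205 = 1390 m.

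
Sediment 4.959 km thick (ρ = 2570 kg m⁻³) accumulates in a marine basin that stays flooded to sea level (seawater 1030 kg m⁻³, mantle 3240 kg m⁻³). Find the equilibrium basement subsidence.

3.46 km

Submarine loading: the sediment displaces seawater, and the subsidence is in turn flooded, so s (ρ_m − ρ_w) = t (ρ_sed − ρ_w).
s = 4.959 km × (2570 − 1030) / (3240 − 1030) = 3.46 km.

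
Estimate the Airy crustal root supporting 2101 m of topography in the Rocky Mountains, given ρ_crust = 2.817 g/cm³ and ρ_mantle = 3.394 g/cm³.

10300 m

Balancing pressure at the compensation depth: the weight of the topography is balanced by the buoyancy of the root, ρ_c h = (ρ_m − ρ_c) r.
r = h · ρ_c / (ρ_m − ρ_c) = 2101 m × 2.817 / (3.394 − 2.817) = 10300 m.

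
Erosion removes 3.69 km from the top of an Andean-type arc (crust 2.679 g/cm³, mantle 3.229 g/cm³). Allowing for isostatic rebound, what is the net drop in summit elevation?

Rebound u = e ρ_c/ρ_m = 3.69 km × 2.679/3.229 = 3.061 km.
Net surface drop = e − u = 3.69 km − 3.061 km = e (ρ_m − ρ_c)/ρ_m = 0.629 km.

0.629 km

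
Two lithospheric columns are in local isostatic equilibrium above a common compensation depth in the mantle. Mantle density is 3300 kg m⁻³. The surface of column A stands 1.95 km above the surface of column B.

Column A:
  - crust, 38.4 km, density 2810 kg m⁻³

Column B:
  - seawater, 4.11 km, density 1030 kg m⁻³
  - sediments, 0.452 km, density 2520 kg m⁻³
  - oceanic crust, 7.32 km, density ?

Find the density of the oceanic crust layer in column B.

Take the compensation level at the base of the deeper column (depth z_c below the surface of column A) and equate Σ ρ_i t_i down to z_c; mantle fills any gap and the z_c terms cancel.
Column A: 38.4×2810 + (z_c − 38.4)×3300
Column B: 1.95×0 + 4.11×1030 + 0.452×2520 + 7.32×ρ + (z_c − 1.95 − 11.882)×3300
The z_c×3300 term appears on both sides and cancels. Collect the known terms of each column as K = Σ(ρt)_known − 3300 × (depth of known layers): K_A = 107904 − 3300×38.4 = −18816; K_B = 5372.34 − 3300×(1.95 + 11.882) = −40273.26.
Balance: K_A = K_B + 7.32×ρ, so ρ = (K_A − K_B)/7.32 = 21457.3/7.32 = 2930 kg m⁻³.

2930 kg m⁻³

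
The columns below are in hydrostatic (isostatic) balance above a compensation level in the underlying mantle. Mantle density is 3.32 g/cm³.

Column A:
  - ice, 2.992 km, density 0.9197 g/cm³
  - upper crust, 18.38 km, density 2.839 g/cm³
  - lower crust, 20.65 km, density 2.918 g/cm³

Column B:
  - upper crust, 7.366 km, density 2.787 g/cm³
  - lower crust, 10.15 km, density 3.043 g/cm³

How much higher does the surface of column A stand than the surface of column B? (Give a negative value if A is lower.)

For any compensation level in the mantle, the mantle terms cancel and isostasy reduces to e = (Σt_A − Σt_B) − (Σ(ρt)_A − Σ(ρt)_B) / ρ_m.
Σt_A = 42.022 km; Σt_B = 17.516 km; Σ(ρt)_A = 115.189262; Σ(ρt)_B = 51.415492 (in km·g/cm³).
e = (42.022 − 17.516) − (115.189262 − 51.415492) / 3.32 = 5.3 km.

5.3 km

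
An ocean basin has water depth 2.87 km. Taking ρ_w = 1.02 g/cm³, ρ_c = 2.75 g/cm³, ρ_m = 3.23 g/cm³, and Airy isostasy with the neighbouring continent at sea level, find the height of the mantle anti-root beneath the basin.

Equating mass per unit area of the two columns: replacing crust with seawater at the top is compensated by replacing crust with mantle at the base: d (ρ_c − ρ_w) = a (ρ_m − ρ_c).
a = d (ρ_c − ρ_w)/(ρ_m − ρ_c) = 2.87 km × 1.73/0.48 = 10.3 km.

10.3 km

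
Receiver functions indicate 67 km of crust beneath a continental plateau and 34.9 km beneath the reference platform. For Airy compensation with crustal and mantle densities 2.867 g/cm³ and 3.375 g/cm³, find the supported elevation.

Excess crust Δ = 67 km − 34.9 km = 32.1 km, split between elevation h and root r with h + r = Δ.
Airy balance ρ_c h = (ρ_m − ρ_c) r gives r = h ρ_c/(ρ_m − ρ_c), so h (1 + ρ_c/(ρ_m − ρ_c)) = Δ, i.e. h = Δ (ρ_m − ρ_c)/ρ_m.
h = 32.1 km × 0.508/3.375 = 4.83 km.

4.83 km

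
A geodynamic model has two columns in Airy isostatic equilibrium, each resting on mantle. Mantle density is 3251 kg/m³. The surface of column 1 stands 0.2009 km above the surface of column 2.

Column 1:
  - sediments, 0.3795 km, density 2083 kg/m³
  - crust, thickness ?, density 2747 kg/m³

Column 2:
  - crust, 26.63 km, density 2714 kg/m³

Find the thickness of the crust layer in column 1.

Take the compensation level at the base of the deeper column (depth z_c below the surface of column 1) and equate Σ ρ_i t_i down to z_c; mantle fills any gap and the z_c terms cancel.
Column 1: 0.3795×2083 + x×2747 + (z_c − 0.3795 − x)×3251
Column 2: 0.2009×0 + 26.63×2714 + (z_c − 0.2009 − 26.63)×3251
The z_c×3251 term appears on both sides and cancels. Collect the known terms of each column as K = Σ(ρt)_known − 3251 × (depth of known layers): K_1 = 790.4985 − 3251×0.3795 = −443.256; K_2 = 72273.82 − 3251×(0.2009 + 26.63) = −14953.4359.
Balance: K_1 − x×(3251 − 2747) = K_2, so x = (K_1 − K_2)/(3251 − 2747) = 14510.2/504 = 28.8 km.

28.8 km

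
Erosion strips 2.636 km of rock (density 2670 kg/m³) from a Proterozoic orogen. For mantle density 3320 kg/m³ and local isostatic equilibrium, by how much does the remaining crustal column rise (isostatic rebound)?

2.12 km

Unloading: uplift u = e ρ_c/ρ_m = 2.636 km × 2670/3320 = 2.12 km.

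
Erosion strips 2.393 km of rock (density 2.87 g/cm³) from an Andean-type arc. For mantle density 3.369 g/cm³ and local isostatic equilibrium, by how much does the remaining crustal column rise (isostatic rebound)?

Unloading: uplift u = e ρ_c/ρ_m = 2.393 km × 2.87/3.369 = 2.04 km.

2.04 km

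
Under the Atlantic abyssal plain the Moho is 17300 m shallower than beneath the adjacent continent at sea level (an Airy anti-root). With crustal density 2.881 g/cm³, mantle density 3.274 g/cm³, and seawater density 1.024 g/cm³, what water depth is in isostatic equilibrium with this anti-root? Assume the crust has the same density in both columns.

3660 m

Replacing a thickness d of crust by seawater at the top must be balanced by replacing crust with mantle at the base: d (ρ_c − ρ_w) = a (ρ_m − ρ_c).
d = a (ρ_m − ρ_c)/(ρ_c − ρ_w) = 17300 m × 0.393/1.857 = 3660 m.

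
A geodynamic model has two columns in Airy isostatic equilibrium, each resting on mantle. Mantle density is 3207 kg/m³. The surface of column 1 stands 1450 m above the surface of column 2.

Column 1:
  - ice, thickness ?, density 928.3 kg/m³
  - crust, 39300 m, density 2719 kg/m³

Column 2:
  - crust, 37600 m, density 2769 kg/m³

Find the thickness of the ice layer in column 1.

852 m

Take the compensation level at the base of the deeper column (depth z_c below the surface of column 1) and equate Σ ρ_i t_i down to z_c; mantle fills any gap and the z_c terms cancel.
Column 1: x×928.3 + 39300×2719 + (z_c − 39300 − x)×3207
Column 2: 1450×0 + 37600×2769 + (z_c − 1450 − 37600)×3207
The z_c×3207 term appears on both sides and cancels. Collect the known terms of each column as K = Σ(ρt)_known − 3207 × (depth of known layers): K_1 = 106856700 − 3207×39300 = −19178400; K_2 = 104114400 − 3207×(1450 + 37600) = −21118950.
Balance: K_1 − x×(3207 − 928.3) = K_2, so x = (K_1 − K_2)/(3207 − 928.3) = 1940550/2278.7 = 852 m.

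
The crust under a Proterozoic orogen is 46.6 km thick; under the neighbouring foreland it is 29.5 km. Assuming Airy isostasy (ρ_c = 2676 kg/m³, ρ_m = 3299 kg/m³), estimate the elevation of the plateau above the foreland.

3.23 km

Excess crust Δ = 46.6 km − 29.5 km = 17.1 km, split between elevation h and root r with h + r = Δ.
Airy balance ρ_c h = (ρ_m − ρ_c) r gives r = h ρ_c/(ρ_m − ρ_c), so h (1 + ρ_c/(ρ_m − ρ_c)) = Δ, i.e. h = Δ (ρ_m − ρ_c)/ρ_m.
h = 17.1 km × 623/3299 = 3.23 km.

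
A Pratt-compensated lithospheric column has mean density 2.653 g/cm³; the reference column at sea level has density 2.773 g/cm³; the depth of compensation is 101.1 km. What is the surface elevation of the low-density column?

4.57 km

ρ_ref D = ρ (D + h) → h = D (ρ_ref − ρ)/ρ.
h = 101.1 km × (2.773 − 2.653)/2.653 = 4.57 km.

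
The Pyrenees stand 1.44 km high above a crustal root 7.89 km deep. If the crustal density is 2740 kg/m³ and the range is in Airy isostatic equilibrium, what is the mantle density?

Airy balance: ρ_c h = (ρ_m − ρ_c) r → ρ_m = ρ_c (1 + h/r).
ρ_m = 2740 × (1 + 1.44 km/7.89 km) = 3240 kg/m³.

3240 kg/m³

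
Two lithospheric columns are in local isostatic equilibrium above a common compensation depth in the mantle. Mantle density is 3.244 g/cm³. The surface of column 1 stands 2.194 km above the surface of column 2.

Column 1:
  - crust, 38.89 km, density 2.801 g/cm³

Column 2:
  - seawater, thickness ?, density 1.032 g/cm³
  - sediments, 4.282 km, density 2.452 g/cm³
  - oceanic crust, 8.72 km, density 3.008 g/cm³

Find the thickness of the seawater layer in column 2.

2.11 km

Take the compensation level at the base of the deeper column (depth z_c below the surface of column 1) and equate Σ ρ_i t_i down to z_c; mantle fills any gap and the z_c terms cancel.
Column 1: 38.89×2.801 + (z_c − 38.89)×3.244
Column 2: 2.194×0 + x×1.032 + 4.282×2.452 + 8.72×3.008 + (z_c − 2.194 − 13.002 − x)×3.244
The z_c×3.244 term appears on both sides and cancels. Collect the known terms of each column as K = Σ(ρt)_known − 3.244 × (depth of known layers): K_1 = 108.93089 − 3.244×38.89 = −17.22827; K_2 = 36.729224 − 3.244×(2.194 + 13.002) = −12.5666.
Balance: K_1 = K_2 − x×(3.244 − 1.032), so x = (K_2 − K_1)/(3.244 − 1.032) = 4.66167/2.212 = 2.11 km.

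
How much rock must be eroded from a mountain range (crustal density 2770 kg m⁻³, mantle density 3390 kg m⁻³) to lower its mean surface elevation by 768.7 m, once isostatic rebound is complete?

4200 m

Net drop Δ = e − u = e − e ρ_c/ρ_m = e (ρ_m − ρ_c)/ρ_m.
e = Δ ρ_m/(ρ_m − ρ_c) = 768.7 m × 3390/620 = 4200 m.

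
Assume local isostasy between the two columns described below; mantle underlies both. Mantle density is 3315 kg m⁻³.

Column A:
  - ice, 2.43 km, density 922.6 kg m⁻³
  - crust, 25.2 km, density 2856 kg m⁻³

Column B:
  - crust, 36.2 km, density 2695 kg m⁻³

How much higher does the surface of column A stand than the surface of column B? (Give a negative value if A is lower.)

−1.53 km

For any compensation level in the mantle, the mantle terms cancel and isostasy reduces to e = (Σt_A − Σt_B) − (Σ(ρt)_A − Σ(ρt)_B) / ρ_m.
Σt_A = 27.63 km; Σt_B = 36.2 km; Σ(ρt)_A = 74213.118; Σ(ρt)_B = 97559 (in km·kg m⁻³).
e = (27.63 − 36.2) − (74213.118 − 97559) / 3315 = −1.53 km.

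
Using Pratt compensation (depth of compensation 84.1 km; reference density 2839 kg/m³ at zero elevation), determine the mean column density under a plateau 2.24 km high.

Pratt balance: ρ_ref D = ρ (D + h).
ρ = ρ_ref D/(D + h) = 2839 × 84.1 km/(84.1 km + 2.24 km) = 2770 kg/m³.

2770 kg/m³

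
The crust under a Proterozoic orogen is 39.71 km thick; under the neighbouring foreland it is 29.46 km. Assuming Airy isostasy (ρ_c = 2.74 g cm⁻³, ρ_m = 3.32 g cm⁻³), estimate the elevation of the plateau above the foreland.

1.79 km

Excess crust Δ = 39.71 km − 29.46 km = 10.25 km, split between elevation h and root r with h + r = Δ.
Airy balance ρ_c h = (ρ_m − ρ_c) r gives r = h ρ_c/(ρ_m − ρ_c), so h (1 + ρ_c/(ρ_m − ρ_c)) = Δ, i.e. h = Δ (ρ_m − ρ_c)/ρ_m.
h = 10.25 km × 0.58/3.32 = 1.79 km.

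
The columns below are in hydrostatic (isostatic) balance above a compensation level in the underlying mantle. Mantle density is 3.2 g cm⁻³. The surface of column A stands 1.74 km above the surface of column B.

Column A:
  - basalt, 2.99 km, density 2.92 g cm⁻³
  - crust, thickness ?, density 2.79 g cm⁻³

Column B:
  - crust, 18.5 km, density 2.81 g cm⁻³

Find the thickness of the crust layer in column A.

29.1 km

Take the compensation level at the base of the deeper column (depth z_c below the surface of column A) and equate Σ ρ_i t_i down to z_c; mantle fills any gap and the z_c terms cancel.
Column A: 2.99×2.92 + x×2.79 + (z_c − 2.99 − x)×3.2
Column B: 1.74×0 + 18.5×2.81 + (z_c − 1.74 − 18.5)×3.2
The z_c×3.2 term appears on both sides and cancels. Collect the known terms of each column as K = Σ(ρt)_known − 3.2 × (depth of known layers): K_A = 8.7308 − 3.2×2.99 = −0.8372; K_B = 51.985 − 3.2×(1.74 + 18.5) = −12.783.
Balance: K_A − x×(3.2 − 2.79) = K_B, so x = (K_A − K_B)/(3.2 − 2.79) = 11.9458/0.41 = 29.1 km.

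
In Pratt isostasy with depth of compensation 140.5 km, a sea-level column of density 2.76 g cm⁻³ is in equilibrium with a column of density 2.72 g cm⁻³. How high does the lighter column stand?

ρ_ref D = ρ (D + h) → h = D (ρ_ref − ρ)/ρ.
h = 140.5 km × (2.76 − 2.72)/2.72 = 2.07 km.

2.07 km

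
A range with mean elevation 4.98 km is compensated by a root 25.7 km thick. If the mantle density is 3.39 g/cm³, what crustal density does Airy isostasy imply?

2.84 g/cm³

ρ_c h = (ρ_m − ρ_c) r → ρ_c (h + r) = ρ_m r → ρ_c = ρ_m r / (h + r).
ρ_c = 3.39 × 25.7 km / (4.98 km + 25.7 km) = 2.84 g/cm³.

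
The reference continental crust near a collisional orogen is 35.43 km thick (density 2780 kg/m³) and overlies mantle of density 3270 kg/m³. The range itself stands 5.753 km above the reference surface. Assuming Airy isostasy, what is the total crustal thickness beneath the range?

73.8 km

Root depth r = h ρ_c / (ρ_m − ρ_c) = 5.753 km × 2780 / 490 = 32.64 km.
Total thickness = T + h + r = 35.43 km + 5.753 km + 32.64 km = 73.8 km.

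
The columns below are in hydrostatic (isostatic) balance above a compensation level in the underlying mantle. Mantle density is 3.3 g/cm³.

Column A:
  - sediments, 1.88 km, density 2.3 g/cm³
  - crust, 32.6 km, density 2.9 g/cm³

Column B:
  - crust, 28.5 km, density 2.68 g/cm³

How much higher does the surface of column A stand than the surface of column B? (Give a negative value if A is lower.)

For any compensation level in the mantle, the mantle terms cancel and isostasy reduces to e = (Σt_A − Σt_B) − (Σ(ρt)_A − Σ(ρt)_B) / ρ_m.
Σt_A = 34.48 km; Σt_B = 28.5 km; Σ(ρt)_A = 98.864; Σ(ρt)_B = 76.38 (in km·g/cm³).
e = (34.48 − 28.5) − (98.864 − 76.38) / 3.3 = −0.833 km.

−0.833 km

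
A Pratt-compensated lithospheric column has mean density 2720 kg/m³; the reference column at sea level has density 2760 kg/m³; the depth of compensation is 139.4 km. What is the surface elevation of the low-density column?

ρ_ref D = ρ (D + h) → h = D (ρ_ref − ρ)/ρ.
h = 139.4 km × (2760 − 2720)/2720 = 2.05 km.

2.05 km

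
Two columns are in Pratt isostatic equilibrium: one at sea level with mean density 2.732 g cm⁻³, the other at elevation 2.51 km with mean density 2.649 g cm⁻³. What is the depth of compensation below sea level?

80.1 km

ρ_ref D = ρ (D + h) → D (ρ_ref − ρ) = ρ h.
D = ρ h/(ρ_ref − ρ) = 2.649 × 2.51 km/(2.732 − 2.649) = 80.1 km.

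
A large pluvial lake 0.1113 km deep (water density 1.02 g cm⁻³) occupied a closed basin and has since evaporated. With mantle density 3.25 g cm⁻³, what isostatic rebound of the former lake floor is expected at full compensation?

0.0349 km

u = d ρ_w/ρ_m = 0.1113 km × 1.02/3.25 = 0.0349 km.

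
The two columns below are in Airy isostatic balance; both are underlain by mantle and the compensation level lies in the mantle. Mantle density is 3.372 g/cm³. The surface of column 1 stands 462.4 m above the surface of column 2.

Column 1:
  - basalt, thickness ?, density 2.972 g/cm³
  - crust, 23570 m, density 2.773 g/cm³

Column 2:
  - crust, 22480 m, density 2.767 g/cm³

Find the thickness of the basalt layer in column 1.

2600 m

Take the compensation level at the base of the deeper column (depth z_c below the surface of column 1) and equate Σ ρ_i t_i down to z_c; mantle fills any gap and the z_c terms cancel.
Column 1: x×2.972 + 23570×2.773 + (z_c − 23570 − x)×3.372
Column 2: 462.4×0 + 22480×2.767 + (z_c − 462.4 − 22480)×3.372
The z_c×3.372 term appears on both sides and cancels. Collect the known terms of each column as K = Σ(ρt)_known − 3.372 × (depth of known layers): K_1 = 65359.61 − 3.372×23570 = −14118.43; K_2 = 62202.16 − 3.372×(462.4 + 22480) = −15159.6128.
Balance: K_1 − x×(3.372 − 2.972) = K_2, so x = (K_1 − K_2)/(3.372 − 2.972) = 1041.18/0.4 = 2600 m.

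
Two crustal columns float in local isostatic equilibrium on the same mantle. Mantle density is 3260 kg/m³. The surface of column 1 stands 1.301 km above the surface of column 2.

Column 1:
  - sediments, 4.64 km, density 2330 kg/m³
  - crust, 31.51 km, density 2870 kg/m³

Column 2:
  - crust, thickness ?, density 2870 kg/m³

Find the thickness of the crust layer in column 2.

Take the compensation level at the base of the deeper column (depth z_c below the surface of column 1) and equate Σ ρ_i t_i down to z_c; mantle fills any gap and the z_c terms cancel.
Column 1: 4.64×2330 + 31.51×2870 + (z_c − 36.15)×3260
Column 2: 1.301×0 + x×2870 + (z_c − 1.301 − 0 − x)×3260
The z_c×3260 term appears on both sides and cancels. Collect the known terms of each column as K = Σ(ρt)_known − 3260 × (depth of known layers): K_1 = 101244.9 − 3260×36.15 = −16604.1; K_2 = 0 − 3260×(1.301 + 0) = −4241.26.
Balance: K_1 = K_2 − x×(3260 − 2870), so x = (K_2 − K_1)/(3260 − 2870) = 12362.8/390 = 31.7 km.

31.7 km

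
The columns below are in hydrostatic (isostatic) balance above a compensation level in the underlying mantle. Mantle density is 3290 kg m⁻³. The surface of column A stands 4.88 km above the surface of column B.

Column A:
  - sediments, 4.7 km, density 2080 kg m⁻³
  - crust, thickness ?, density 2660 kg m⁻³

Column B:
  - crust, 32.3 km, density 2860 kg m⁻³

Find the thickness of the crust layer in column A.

38.5 km

Take the compensation level at the base of the deeper column (depth z_c below the surface of column A) and equate Σ ρ_i t_i down to z_c; mantle fills any gap and the z_c terms cancel.
Column A: 4.7×2080 + x×2660 + (z_c − 4.7 − x)×3290
Column B: 4.88×0 + 32.3×2860 + (z_c − 4.88 − 32.3)×3290
The z_c×3290 term appears on both sides and cancels. Collect the known terms of each column as K = Σ(ρt)_known − 3290 × (depth of known layers): K_A = 9776 − 3290×4.7 = −5687; K_B = 92378 − 3290×(4.88 + 32.3) = −29944.2.
Balance: K_A − x×(3290 − 2660) = K_B, so x = (K_A − K_B)/(3290 − 2660) = 24257.2/630 = 38.5 km.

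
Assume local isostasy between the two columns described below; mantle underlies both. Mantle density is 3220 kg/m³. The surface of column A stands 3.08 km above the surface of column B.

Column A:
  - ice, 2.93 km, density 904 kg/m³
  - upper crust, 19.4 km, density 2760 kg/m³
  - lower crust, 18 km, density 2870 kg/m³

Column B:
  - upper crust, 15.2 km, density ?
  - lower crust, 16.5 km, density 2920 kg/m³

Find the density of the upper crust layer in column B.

2750 kg/m³

Take the compensation level at the base of the deeper column (depth z_c below the surface of column A) and equate Σ ρ_i t_i down to z_c; mantle fills any gap and the z_c terms cancel.
Column A: 2.93×904 + 19.4×2760 + 18×2870 + (z_c − 40.33)×3220
Column B: 3.08×0 + 15.2×ρ + 16.5×2920 + (z_c − 3.08 − 31.7)×3220
The z_c×3220 term appears on both sides and cancels. Collect the known terms of each column as K = Σ(ρt)_known − 3220 × (depth of known layers): K_A = 107852.72 − 3220×40.33 = −22009.88; K_B = 48180 − 3220×(3.08 + 31.7) = −63811.6.
Balance: K_A = K_B + 15.2×ρ, so ρ = (K_A − K_B)/15.2 = 41801.7/15.2 = 2750 kg/m³.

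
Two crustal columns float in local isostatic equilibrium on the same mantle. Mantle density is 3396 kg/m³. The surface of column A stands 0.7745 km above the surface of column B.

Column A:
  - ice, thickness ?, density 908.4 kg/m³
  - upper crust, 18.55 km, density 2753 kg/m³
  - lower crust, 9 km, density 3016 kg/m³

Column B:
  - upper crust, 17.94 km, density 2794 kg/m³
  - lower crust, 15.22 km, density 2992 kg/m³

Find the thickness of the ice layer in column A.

1.7 km

Take the compensation level at the base of the deeper column (depth z_c below the surface of column A) and equate Σ ρ_i t_i down to z_c; mantle fills any gap and the z_c terms cancel.
Column A: x×908.4 + 18.55×2753 + 9×3016 + (z_c − 27.55 − x)×3396
Column B: 0.7745×0 + 17.94×2794 + 15.22×2992 + (z_c − 0.7745 − 33.16)×3396
The z_c×3396 term appears on both sides and cancels. Collect the known terms of each column as K = Σ(ρt)_known − 3396 × (depth of known layers): K_A = 78212.15 − 3396×27.55 = −15347.65; K_B = 95662.6 − 3396×(0.7745 + 33.16) = −19578.962.
Balance: K_A − x×(3396 − 908.4) = K_B, so x = (K_A − K_B)/(3396 − 908.4) = 4231.31/2487.6 = 1.7 km.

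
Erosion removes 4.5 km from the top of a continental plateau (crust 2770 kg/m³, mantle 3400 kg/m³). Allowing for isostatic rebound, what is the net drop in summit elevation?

Rebound u = e ρ_c/ρ_m = 4.5 km × 2770/3400 = 3.666 km.
Net surface drop = e − u = 4.5 km − 3.666 km = e (ρ_m − ρ_c)/ρ_m = 0.834 km.

0.834 km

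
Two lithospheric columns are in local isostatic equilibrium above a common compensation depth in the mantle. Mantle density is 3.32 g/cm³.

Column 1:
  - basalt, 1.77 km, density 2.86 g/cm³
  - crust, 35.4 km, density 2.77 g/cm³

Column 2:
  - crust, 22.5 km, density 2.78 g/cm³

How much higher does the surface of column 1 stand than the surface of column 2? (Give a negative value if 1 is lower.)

2.45 km

For any compensation level in the mantle, the mantle terms cancel and isostasy reduces to e = (Σt_1 − Σt_2) − (Σ(ρt)_1 − Σ(ρt)_2) / ρ_m.
Σt_1 = 37.17 km; Σt_2 = 22.5 km; Σ(ρt)_1 = 103.1202; Σ(ρt)_2 = 62.55 (in km·g/cm³).
e = (37.17 − 22.5) − (103.1202 − 62.55) / 3.32 = 2.45 km.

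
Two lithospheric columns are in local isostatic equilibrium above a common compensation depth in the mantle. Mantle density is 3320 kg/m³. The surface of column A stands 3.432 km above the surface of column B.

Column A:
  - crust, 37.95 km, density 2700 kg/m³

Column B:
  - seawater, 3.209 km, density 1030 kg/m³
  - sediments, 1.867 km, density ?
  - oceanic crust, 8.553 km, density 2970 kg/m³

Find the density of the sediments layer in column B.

2360 kg/m³

Take the compensation level at the base of the deeper column (depth z_c below the surface of column A) and equate Σ ρ_i t_i down to z_c; mantle fills any gap and the z_c terms cancel.
Column A: 37.95×2700 + (z_c − 37.95)×3320
Column B: 3.432×0 + 3.209×1030 + 1.867×ρ + 8.553×2970 + (z_c − 3.432 − 13.629)×3320
The z_c×3320 term appears on both sides and cancels. Collect the known terms of each column as K = Σ(ρt)_known − 3320 × (depth of known layers): K_A = 102465 − 3320×37.95 = −23529; K_B = 28707.68 − 3320×(3.432 + 13.629) = −27934.84.
Balance: K_A = K_B + 1.867×ρ, so ρ = (K_A − K_B)/1.867 = 4405.84/1.867 = 2360 kg/m³.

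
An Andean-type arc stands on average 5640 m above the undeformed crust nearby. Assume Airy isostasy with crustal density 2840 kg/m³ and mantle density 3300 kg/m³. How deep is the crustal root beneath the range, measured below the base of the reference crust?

Balancing pressure at the compensation depth: the weight of the topography is balanced by the buoyancy of the root, ρ_c h = (ρ_m − ρ_c) r.
r = h · ρ_c / (ρ_m − ρ_c) = 5640 m × 2840 / (3300 − 2840) = 34800 m.

34800 m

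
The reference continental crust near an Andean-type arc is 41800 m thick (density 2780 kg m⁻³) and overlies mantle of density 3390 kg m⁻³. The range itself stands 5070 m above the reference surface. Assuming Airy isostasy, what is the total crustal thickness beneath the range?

70000 m

Root depth r = h ρ_c / (ρ_m − ρ_c) = 5070 m × 2780 / 610 = 23110 m.
Total thickness = T + h + r = 41800 m + 5070 m + 23110 m = 70000 m.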